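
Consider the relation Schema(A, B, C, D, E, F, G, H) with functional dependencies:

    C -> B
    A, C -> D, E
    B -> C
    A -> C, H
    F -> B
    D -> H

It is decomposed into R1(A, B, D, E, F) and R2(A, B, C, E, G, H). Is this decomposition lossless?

No

Common attributes: R1 ∩ R2 = {A, B, E}.
Closure of {A, B, E}: B → C applies, adding C; A → C, H applies, adding H; A, C → D, E applies, adding D. So (A, B, E)⁺ = {A, B, C, D, E, H}.
The closure contains neither all of R1 = {A, B, D, E, F} nor all of R2 = {A, B, C, E, G, H}, so the common attributes are not a superkey of either fragment. The join is lossy.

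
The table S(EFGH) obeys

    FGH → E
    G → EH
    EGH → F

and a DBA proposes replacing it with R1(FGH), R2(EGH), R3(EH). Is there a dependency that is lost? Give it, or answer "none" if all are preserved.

FGH → E: restricted closure across fragments reaches E.
G → EH lies within R2.
EGH → F: restricted closure across fragments reaches F.
Every dependency is enforceable on the fragments, so the decomposition is dependency-preserving.

none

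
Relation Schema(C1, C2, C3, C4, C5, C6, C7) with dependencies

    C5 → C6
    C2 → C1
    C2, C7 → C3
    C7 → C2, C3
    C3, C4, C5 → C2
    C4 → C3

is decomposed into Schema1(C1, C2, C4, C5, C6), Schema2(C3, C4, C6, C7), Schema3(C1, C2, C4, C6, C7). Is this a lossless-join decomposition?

Chase test. Columns are C1, C2, C3, C4, C5, C6, C7; row i has aⱼ where attribute j ∈ Schemai, else bᵢⱼ.
Initial tableau (one row per fragment):
  row 1: a1 a2 b13 a4 a5 a6 b17
  row 2: b21 b22 a3 a4 b25 a6 a7
  row 3: a1 a2 b33 a4 b35 a6 a7
Rows 2 and 3 agree on C7; apply C7→C2, C3 and equate their C2, C3 entries.
Rows 1 and 2 agree on C4; apply C4→C3 and equate their C3 entries.
Rows 1 and 2 agree on C2; apply C2→C1 and equate their C1 entries.
No row becomes fully distinguished — the join is lossy.

No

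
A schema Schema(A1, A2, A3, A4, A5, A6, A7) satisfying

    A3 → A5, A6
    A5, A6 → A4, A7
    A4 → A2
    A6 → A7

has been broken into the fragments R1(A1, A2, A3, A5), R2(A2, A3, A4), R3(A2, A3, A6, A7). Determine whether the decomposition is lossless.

Chase test. Columns are A1, A2, A3, A4, A5, A6, A7; row i has aⱼ where attribute j ∈ Ri, else bᵢⱼ.
Initial tableau (one row per fragment):
  row 1: a1 a2 a3 b14 a5 b16 b17
  row 2: b21 a2 a3 a4 b25 b26 b27
  row 3: b31 a2 a3 b34 b35 a6 a7
Rows 1 and 2 agree on A3; apply A3→A5, A6 and equate their A5, A6 entries.
Rows 1 and 3 agree on A3; apply A3→A5, A6 and equate their A5, A6 entries.
Rows 1 and 2 agree on A5, A6; apply A5, A6→A4, A7 and equate their A4, A7 entries.
Rows 1 and 3 agree on A5, A6; apply A5, A6→A4, A7 and equate their A4, A7 entries.
Row 1 is now all distinguished symbols — the join is lossless.

Yes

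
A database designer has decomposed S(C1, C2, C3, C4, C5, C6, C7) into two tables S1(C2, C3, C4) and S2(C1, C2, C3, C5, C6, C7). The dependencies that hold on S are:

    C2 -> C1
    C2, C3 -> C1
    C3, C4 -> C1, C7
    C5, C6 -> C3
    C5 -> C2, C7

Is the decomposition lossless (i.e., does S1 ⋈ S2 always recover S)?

Common attributes: S1 ∩ S2 = {C2, C3}.
Closure of {C2, C3}: C2 → C1 applies, adding C1. So (C2, C3)⁺ = {C1, C2, C3}.
The closure contains neither all of S1 = {C2, C3, C4} nor all of S2 = {C1, C2, C3, C5, C6, C7}, so the common attributes are not a superkey of either fragment. The join is lossy.

No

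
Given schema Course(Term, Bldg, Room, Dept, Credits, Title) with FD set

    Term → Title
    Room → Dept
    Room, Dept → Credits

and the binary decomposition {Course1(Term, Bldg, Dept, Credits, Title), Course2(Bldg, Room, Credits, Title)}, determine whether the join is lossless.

Common attributes: Course1 ∩ Course2 = {Bldg, Credits, Title}.
No dependency enlarges {Bldg, Credits, Title}, so (Bldg, Credits, Title)⁺ = {Bldg, Credits, Title}.
The closure contains neither all of Course1 = {Term, Bldg, Dept, Credits, Title} nor all of Course2 = {Bldg, Room, Credits, Title}, so the common attributes are not a superkey of either fragment. The join is lossy.

No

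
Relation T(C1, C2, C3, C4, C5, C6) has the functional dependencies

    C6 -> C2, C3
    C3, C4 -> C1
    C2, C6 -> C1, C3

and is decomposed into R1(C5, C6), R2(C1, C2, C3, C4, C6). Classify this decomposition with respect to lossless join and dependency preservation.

lossy but dependency-preserving

Lossless test: (C6)⁺ = {C1, C2, C3, C6}, which is a superkey of neither fragment — lossy.
Dependency preservation: every FD's attributes lie within a single fragment, so each can be enforced locally — preserved.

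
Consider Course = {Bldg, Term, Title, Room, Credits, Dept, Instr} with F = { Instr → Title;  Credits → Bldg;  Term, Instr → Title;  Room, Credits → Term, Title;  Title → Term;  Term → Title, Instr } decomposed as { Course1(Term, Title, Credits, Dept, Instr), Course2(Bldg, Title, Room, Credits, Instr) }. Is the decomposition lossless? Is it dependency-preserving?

Lossless test: (Title, Credits, Instr)⁺ = {Bldg, Term, Title, Credits, Instr}, which is a superkey of neither fragment — lossy.
Dependency preservation: Room, Credits → Term, Title is not contained in any single fragment, but the restricted closure of its left-hand side across the fragments still reaches the right-hand side; the remaining FDs each lie inside some fragment. All dependencies are preserved.

lossy but dependency-preserving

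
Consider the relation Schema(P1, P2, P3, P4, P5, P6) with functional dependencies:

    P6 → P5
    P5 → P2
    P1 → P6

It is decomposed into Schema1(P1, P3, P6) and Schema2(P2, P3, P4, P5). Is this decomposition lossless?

Common attributes: Schema1 ∩ Schema2 = {P3}.
No dependency enlarges {P3}, so (P3)⁺ = {P3}.
The closure contains neither all of Schema1 = {P1, P3, P6} nor all of Schema2 = {P2, P3, P4, P5}, so the common attributes are not a superkey of either fragment. The join is lossy.

No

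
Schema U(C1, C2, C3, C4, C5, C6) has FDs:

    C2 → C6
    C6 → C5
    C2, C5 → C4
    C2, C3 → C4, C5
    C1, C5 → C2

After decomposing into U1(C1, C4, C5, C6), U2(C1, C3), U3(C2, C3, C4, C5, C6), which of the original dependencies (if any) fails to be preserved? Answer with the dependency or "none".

C1, C5 → C2

Check C1, C5 → C2: no single fragment contains all of {C1, C2, C5}, and the restricted closure of {C1, C5} across the fragments never reaches {C2}.
C2 → C6 is preserved.
C6 → C5 is preserved.
C2, C5 → C4 is preserved.
C2, C3 → C4, C5 is preserved.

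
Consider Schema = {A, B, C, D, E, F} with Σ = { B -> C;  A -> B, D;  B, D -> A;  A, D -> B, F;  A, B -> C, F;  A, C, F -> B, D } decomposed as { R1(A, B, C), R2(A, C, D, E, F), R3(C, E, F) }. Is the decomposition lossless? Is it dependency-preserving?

Lossless test (chase): Rows 1 and 2 agree on A; apply A→B, D and equate their B, D entries. Rows 1 and 2 agree on A, D; apply A, D→B, F and equate their B, F entries. Row 2 is now all distinguished symbols — the join is lossless.
Dependency preservation: the restricted closure of {B, D} across the fragments never reaches {A}, so B, D → A cannot be enforced without a join — not preserved.

lossless but not dependency-preserving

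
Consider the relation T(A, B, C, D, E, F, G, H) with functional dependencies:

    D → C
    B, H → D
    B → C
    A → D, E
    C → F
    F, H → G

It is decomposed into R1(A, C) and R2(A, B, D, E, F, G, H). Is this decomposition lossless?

Yes

Common attributes: R1 ∩ R2 = {A}.
Closure of {A}: A → D, E applies, adding D, E; D → C applies, adding C; C → F applies, adding F. So (A)⁺ = {A, C, D, E, F}.
This closure contains every attribute of R1, so R1 ∩ R2 → R1. The join is lossless.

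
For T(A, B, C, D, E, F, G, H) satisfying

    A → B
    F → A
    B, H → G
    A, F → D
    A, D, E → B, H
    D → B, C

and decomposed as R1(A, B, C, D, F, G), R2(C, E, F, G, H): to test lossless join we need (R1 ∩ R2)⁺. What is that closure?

R1 ∩ R2 = {C, F, G}.
F → A applies, adding A
A, F → D applies, adding D
D → B, C applies, adding B
Closure: {A, B, C, D, F, G}.

A, B, C, D, F, G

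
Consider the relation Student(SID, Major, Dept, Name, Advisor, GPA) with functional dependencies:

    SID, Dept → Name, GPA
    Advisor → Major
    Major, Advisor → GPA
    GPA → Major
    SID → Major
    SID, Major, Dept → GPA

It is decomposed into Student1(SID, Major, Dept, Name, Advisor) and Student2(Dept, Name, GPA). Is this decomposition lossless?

Common attributes: Student1 ∩ Student2 = {Dept, Name}.
No dependency enlarges {Dept, Name}, so (Dept, Name)⁺ = {Dept, Name}.
The closure contains neither all of Student1 = {SID, Major, Dept, Name, Advisor} nor all of Student2 = {Dept, Name, GPA}, so the common attributes are not a superkey of either fragment. The join is lossy.

No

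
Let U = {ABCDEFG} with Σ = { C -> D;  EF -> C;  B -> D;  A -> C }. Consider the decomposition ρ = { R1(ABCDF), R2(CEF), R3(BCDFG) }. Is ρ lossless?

Chase test. Columns are ABCDEFG; row i has aⱼ where attribute j ∈ Ri, else bᵢⱼ.
Initial tableau (one row per fragment):
  row 1: a1 a2 a3 a4 b15 a6 b17
  row 2: b21 b22 a3 b24 a5 a6 b27
  row 3: b31 a2 a3 a4 b35 a6 a7
Rows 1 and 2 agree on C; apply C→D and equate their D entries.
No row becomes fully distinguished — the join is lossy.

No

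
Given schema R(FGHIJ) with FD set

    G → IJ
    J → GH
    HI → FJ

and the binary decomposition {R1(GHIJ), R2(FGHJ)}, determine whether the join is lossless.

Yes

Common attributes: R1 ∩ R2 = {GHJ}.
Closure of {GHJ}: G → IJ applies, adding I; HI → FJ applies, adding F. So (GHJ)⁺ = {FGHIJ}.
This closure contains every attribute of R1, so R1 ∩ R2 → R1. The join is lossless.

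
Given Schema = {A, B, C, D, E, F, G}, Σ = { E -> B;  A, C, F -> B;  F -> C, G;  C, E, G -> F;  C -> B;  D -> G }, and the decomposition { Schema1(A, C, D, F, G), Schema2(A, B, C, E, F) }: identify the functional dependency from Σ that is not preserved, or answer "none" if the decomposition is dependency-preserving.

Check C, E, G → F: no single fragment contains all of {C, E, F, G}, and the restricted closure of {C, E, G} across the fragments never reaches {F}.
E → B is preserved.
A, C, F → B is preserved.
F → C, G is preserved.
C → B is preserved.
D → G is preserved.

C, E, G -> F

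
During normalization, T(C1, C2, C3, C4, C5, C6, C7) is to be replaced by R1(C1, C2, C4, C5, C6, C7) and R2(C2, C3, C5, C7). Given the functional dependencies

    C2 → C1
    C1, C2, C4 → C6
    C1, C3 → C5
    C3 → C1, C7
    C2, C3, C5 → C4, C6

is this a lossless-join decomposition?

Common attributes: R1 ∩ R2 = {C2, C5, C7}.
Closure of {C2, C5, C7}: C2 → C1 applies, adding C1. So (C2, C5, C7)⁺ = {C1, C2, C5, C7}.
The closure contains neither all of R1 = {C1, C2, C4, C5, C6, C7} nor all of R2 = {C2, C3, C5, C7}, so the common attributes are not a superkey of either fragment. The join is lossy.

No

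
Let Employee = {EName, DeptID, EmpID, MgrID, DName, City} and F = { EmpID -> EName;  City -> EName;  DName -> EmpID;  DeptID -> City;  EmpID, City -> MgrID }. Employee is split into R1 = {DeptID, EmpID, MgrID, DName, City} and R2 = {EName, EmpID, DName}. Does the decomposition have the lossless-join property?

Common attributes: R1 ∩ R2 = {EmpID, DName}.
Closure of {EmpID, DName}: EmpID → EName applies, adding EName. So (EmpID, DName)⁺ = {EName, EmpID, DName}.
This closure contains every attribute of R2, so R1 ∩ R2 → R2. The join is lossless.

Yes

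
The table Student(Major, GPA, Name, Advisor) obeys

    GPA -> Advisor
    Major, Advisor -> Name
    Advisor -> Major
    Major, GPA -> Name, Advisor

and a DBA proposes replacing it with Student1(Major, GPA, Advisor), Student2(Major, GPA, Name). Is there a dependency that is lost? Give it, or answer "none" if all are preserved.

Major, Advisor -> Name

Check Major, Advisor → Name: no single fragment contains all of {Major, Name, Advisor}, and the restricted closure of {Major, Advisor} across the fragments never reaches {Name}.
GPA → Advisor is preserved.
Advisor → Major is preserved.
Major, GPA → Name, Advisor is preserved.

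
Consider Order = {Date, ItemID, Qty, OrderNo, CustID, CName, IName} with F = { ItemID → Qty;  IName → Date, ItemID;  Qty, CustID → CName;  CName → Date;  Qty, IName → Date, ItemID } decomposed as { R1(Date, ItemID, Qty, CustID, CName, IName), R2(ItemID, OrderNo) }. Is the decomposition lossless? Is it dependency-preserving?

lossy but dependency-preserving

Lossless test: (ItemID)⁺ = {ItemID, Qty}, which is a superkey of neither fragment — lossy.
Dependency preservation: every FD's attributes lie within a single fragment, so each can be enforced locally — preserved.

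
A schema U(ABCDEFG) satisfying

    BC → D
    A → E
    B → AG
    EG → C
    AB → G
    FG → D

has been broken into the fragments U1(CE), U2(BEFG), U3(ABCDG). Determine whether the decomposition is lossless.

Yes

Chase test. Columns are ABCDEFG; row i has aⱼ where attribute j ∈ Ui, else bᵢⱼ.
Initial tableau (one row per fragment):
  row 1: b11 b12 a3 b14 a5 b16 b17
  row 2: b21 a2 b23 b24 a5 a6 a7
  row 3: a1 a2 a3 a4 b35 b36 a7
Rows 2 and 3 agree on B; apply B→AG and equate their AG entries.
Rows 2 and 3 agree on A; apply A→E and equate their E entries.
Rows 2 and 3 agree on EG; apply EG→C and equate their C entries.
Rows 2 and 3 agree on BC; apply BC→D and equate their D entries.
Row 2 is now all distinguished symbols — the join is lossless.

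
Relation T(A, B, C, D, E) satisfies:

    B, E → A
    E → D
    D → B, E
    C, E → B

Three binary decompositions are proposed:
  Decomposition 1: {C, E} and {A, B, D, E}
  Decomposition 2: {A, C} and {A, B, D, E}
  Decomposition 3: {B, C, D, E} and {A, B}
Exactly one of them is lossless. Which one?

Decomposition 1: common = {E}, closure = {A, B, D, E} → lossless.
Decomposition 2: common = {A}, closure = {A} → lossy.
Decomposition 3: common = {B}, closure = {B} → lossy.

Decomposition 1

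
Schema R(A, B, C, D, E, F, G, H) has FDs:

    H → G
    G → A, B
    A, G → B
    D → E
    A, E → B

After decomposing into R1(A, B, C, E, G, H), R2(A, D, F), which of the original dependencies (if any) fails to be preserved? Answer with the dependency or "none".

Check D → E: no single fragment contains all of {D, E}, and the restricted closure of {D} across the fragments never reaches {E}.
H → G is preserved.
G → A, B is preserved.
A, G → B is preserved.
A, E → B is preserved.

D → E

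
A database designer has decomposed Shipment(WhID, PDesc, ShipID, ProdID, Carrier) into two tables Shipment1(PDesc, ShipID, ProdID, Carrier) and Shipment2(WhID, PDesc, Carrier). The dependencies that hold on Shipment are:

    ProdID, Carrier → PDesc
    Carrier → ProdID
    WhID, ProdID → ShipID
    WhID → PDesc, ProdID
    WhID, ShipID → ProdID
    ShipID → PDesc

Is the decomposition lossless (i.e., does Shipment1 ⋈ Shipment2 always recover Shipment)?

Common attributes: Shipment1 ∩ Shipment2 = {PDesc, Carrier}.
Closure of {PDesc, Carrier}: Carrier → ProdID applies, adding ProdID. So (PDesc, Carrier)⁺ = {PDesc, ProdID, Carrier}.
The closure contains neither all of Shipment1 = {PDesc, ShipID, ProdID, Carrier} nor all of Shipment2 = {WhID, PDesc, Carrier}, so the common attributes are not a superkey of either fragment. The join is lossy.

No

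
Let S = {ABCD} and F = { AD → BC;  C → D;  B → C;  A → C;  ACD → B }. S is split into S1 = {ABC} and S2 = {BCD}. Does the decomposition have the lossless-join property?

Yes

Common attributes: S1 ∩ S2 = {BC}.
Closure of {BC}: C → D applies, adding D. So (BC)⁺ = {BCD}.
This closure contains every attribute of S2, so S1 ∩ S2 → S2. The join is lossless.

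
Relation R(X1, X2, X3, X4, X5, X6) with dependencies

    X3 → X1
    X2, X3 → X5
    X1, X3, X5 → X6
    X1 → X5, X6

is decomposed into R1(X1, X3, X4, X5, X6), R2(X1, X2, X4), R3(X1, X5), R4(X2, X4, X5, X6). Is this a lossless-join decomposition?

Chase test. Columns are X1, X2, X3, X4, X5, X6; row i has aⱼ where attribute j ∈ Ri, else bᵢⱼ.
Initial tableau (one row per fragment):
  row 1: a1 b12 a3 a4 a5 a6
  row 2: a1 a2 b23 a4 b25 b26
  row 3: a1 b32 b33 b34 a5 b36
  row 4: b41 a2 b43 a4 a5 a6
Rows 1 and 2 agree on X1; apply X1→X5, X6 and equate their X5, X6 entries.
Rows 1 and 3 agree on X1; apply X1→X5, X6 and equate their X5, X6 entries.
No row becomes fully distinguished — the join is lossy.

No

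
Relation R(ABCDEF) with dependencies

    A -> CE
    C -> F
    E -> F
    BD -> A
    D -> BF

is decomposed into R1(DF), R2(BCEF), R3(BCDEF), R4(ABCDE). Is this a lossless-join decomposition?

Chase test. Columns are ABCDEF; row i has aⱼ where attribute j ∈ Ri, else bᵢⱼ.
Initial tableau (one row per fragment):
  row 1: b11 b12 b13 a4 b15 a6
  row 2: b21 a2 a3 b24 a5 a6
  row 3: b31 a2 a3 a4 a5 a6
  row 4: a1 a2 a3 a4 a5 b46
Rows 2 and 4 agree on C; apply C→F and equate their F entries.
Rows 3 and 4 agree on BD; apply BD→A and equate their A entries.
Rows 1 and 3 agree on D; apply D→BF and equate their BF entries.
Rows 1 and 3 agree on BD; apply BD→A and equate their A entries.
Rows 1 and 3 agree on A; apply A→CE and equate their CE entries.
Row 1 is now all distinguished symbols — the join is lossless.

Yes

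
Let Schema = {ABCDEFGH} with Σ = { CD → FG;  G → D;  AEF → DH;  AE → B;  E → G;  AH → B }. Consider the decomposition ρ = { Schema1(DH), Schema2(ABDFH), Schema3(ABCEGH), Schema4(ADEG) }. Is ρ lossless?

Chase test. Columns are ABCDEFGH; row i has aⱼ where attribute j ∈ Schemai, else bᵢⱼ.
Initial tableau (one row per fragment):
  row 1: b11 b12 b13 a4 b15 b16 b17 a8
  row 2: a1 a2 b23 a4 b25 a6 b27 a8
  row 3: a1 a2 a3 b34 a5 b36 a7 a8
  row 4: a1 b42 b43 a4 a5 b46 a7 b48
Rows 3 and 4 agree on G; apply G→D and equate their D entries.
Rows 3 and 4 agree on AE; apply AE→B and equate their B entries.
No row becomes fully distinguished — the join is lossy.

No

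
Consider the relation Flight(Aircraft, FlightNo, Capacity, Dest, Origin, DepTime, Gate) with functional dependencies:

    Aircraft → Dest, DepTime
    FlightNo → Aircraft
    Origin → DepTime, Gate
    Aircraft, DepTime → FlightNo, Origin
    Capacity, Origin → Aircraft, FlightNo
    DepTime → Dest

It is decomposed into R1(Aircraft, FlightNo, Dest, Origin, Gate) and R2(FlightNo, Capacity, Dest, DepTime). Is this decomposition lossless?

Common attributes: R1 ∩ R2 = {FlightNo, Dest}.
Closure of {FlightNo, Dest}: FlightNo → Aircraft applies, adding Aircraft; Aircraft → Dest, DepTime applies, adding DepTime; Aircraft, DepTime → FlightNo, Origin applies, adding Origin; Origin → DepTime, Gate applies, adding Gate. So (FlightNo, Dest)⁺ = {Aircraft, FlightNo, Dest, Origin, DepTime, Gate}.
This closure contains every attribute of R1, so R1 ∩ R2 → R1. The join is lossless.

Yes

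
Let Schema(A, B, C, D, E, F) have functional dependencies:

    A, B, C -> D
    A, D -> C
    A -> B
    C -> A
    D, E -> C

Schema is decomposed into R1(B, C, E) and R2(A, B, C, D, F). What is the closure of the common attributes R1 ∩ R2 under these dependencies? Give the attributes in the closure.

A, B, C, D

R1 ∩ R2 = {B, C}.
C → A applies, adding A
A, B, C → D applies, adding D
Closure: {A, B, C, D}.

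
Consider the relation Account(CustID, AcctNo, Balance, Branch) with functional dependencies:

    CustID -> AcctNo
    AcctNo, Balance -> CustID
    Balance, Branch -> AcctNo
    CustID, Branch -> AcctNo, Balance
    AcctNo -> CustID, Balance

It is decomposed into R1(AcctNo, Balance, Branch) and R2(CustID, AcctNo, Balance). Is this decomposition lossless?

Yes

Common attributes: R1 ∩ R2 = {AcctNo, Balance}.
Closure of {AcctNo, Balance}: AcctNo, Balance → CustID applies, adding CustID. So (AcctNo, Balance)⁺ = {CustID, AcctNo, Balance}.
This closure contains every attribute of R2, so R1 ∩ R2 → R2. The join is lossless.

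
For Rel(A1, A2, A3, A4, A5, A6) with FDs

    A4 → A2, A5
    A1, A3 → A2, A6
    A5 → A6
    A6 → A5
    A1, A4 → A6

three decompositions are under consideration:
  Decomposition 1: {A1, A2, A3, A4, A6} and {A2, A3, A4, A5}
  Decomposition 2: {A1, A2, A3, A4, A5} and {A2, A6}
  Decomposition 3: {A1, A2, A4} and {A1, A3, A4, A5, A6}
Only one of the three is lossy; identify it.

Decomposition 2

Decomposition 1: common = {A2, A3, A4}, closure = {A2, A3, A4, A5, A6} → lossless.
Decomposition 2: common = {A2}, closure = {A2} → lossy.
Decomposition 3: common = {A1, A4}, closure = {A1, A2, A4, A5, A6} → lossless.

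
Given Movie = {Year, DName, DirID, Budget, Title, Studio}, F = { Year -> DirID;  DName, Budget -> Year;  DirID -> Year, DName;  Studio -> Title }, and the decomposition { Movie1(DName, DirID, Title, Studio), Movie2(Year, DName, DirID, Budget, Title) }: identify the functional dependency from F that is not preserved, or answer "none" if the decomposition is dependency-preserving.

Year → DirID lies within Movie2.
DName, Budget → Year lies within Movie2.
DirID → Year, DName lies within Movie2.
Studio → Title lies within Movie1.
Every dependency is enforceable on the fragments, so the decomposition is dependency-preserving.

none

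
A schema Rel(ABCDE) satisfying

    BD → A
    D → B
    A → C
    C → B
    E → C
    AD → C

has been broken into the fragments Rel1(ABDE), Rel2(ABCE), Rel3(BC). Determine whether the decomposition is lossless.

Yes

Chase test. Columns are ABCDE; row i has aⱼ where attribute j ∈ Reli, else bᵢⱼ.
Initial tableau (one row per fragment):
  row 1: a1 a2 b13 a4 a5
  row 2: a1 a2 a3 b24 a5
  row 3: b31 a2 a3 b34 b35
Rows 1 and 2 agree on A; apply A→C and equate their C entries.
Row 1 is now all distinguished symbols — the join is lossless.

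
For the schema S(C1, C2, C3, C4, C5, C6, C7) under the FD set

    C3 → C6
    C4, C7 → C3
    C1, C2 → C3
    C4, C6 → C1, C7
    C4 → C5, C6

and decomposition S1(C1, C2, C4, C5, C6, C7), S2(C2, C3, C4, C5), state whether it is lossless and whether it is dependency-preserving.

Lossless test: (C2, C4, C5)⁺ = {C1, C2, C3, C4, C5, C6, C7}, which contains all of one fragment — lossless.
Dependency preservation: the restricted closure of {C3} across the fragments never reaches {C6}, so C3 → C6 cannot be enforced without a join — not preserved.

lossless but not dependency-preserving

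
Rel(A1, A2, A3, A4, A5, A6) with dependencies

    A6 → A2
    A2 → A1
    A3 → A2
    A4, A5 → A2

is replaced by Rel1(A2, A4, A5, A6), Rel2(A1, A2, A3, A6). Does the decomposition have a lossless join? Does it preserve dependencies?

Lossless test: (A2, A6)⁺ = {A1, A2, A6}, which is a superkey of neither fragment — lossy.
Dependency preservation: every FD's attributes lie within a single fragment, so each can be enforced locally — preserved.

lossy but dependency-preserving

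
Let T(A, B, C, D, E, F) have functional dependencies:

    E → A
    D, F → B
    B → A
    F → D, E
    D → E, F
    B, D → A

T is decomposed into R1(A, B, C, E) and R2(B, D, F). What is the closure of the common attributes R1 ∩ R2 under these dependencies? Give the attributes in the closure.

A, B

R1 ∩ R2 = {B}.
B → A applies, adding A
Closure: {A, B}.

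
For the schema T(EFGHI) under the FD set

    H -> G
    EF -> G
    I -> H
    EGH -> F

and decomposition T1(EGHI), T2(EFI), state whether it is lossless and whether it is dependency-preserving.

Lossless test: (EI)⁺ = {EFGHI}, which contains all of one fragment — lossless.
Dependency preservation: the restricted closure of {EF} across the fragments never reaches {G}, so EF → G cannot be enforced without a join — not preserved.

lossless but not dependency-preserving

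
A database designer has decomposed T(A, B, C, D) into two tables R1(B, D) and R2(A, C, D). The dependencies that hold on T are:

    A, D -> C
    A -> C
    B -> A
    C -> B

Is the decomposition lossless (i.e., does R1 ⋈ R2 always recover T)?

Common attributes: R1 ∩ R2 = {D}.
No dependency enlarges {D}, so (D)⁺ = {D}.
The closure contains neither all of R1 = {B, D} nor all of R2 = {A, C, D}, so the common attributes are not a superkey of either fragment. The join is lossy.

No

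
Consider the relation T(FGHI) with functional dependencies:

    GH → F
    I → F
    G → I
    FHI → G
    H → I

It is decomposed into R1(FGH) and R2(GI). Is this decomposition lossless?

Common attributes: R1 ∩ R2 = {G}.
Closure of {G}: G → I applies, adding I; I → F applies, adding F. So (G)⁺ = {FGI}.
This closure contains every attribute of R2, so R1 ∩ R2 → R2. The join is lossless.

Yes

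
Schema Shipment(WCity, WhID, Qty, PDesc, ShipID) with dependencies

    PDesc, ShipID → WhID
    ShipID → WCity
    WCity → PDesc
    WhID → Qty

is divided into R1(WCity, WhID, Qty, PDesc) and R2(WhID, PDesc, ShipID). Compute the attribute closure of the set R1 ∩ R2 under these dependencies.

WhID, Qty, PDesc

R1 ∩ R2 = {WhID, PDesc}.
WhID → Qty applies, adding Qty
Closure: {WhID, Qty, PDesc}.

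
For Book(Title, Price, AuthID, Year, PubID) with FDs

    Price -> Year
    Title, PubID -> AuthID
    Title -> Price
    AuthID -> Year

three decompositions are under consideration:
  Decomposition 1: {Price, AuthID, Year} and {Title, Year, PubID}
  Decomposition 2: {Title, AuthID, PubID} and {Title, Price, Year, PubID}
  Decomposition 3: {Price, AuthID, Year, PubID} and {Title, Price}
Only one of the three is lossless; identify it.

Decomposition 2

Decomposition 1: common = {Year}, closure = {Year} → lossy.
Decomposition 2: common = {Title, PubID}, closure = {Title, Price, AuthID, Year, PubID} → lossless.
Decomposition 3: common = {Price}, closure = {Price, Year} → lossy.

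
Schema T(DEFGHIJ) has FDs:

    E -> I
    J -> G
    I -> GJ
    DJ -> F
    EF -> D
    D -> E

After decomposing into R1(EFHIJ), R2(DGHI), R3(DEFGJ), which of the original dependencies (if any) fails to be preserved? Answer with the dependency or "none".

none

E → I lies within R1.
J → G lies within R3.
I → GJ: restricted closure across fragments reaches GJ.
DJ → F lies within R3.
EF → D lies within R3.
D → E lies within R3.
Every dependency is enforceable on the fragments, so the decomposition is dependency-preserving.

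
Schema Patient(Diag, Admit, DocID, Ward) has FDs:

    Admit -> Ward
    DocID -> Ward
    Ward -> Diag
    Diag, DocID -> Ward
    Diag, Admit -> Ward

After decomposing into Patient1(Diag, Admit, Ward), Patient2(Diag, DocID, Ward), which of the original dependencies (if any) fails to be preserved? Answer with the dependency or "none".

none

Admit → Ward lies within Patient1.
DocID → Ward lies within Patient2.
Ward → Diag lies within Patient1.
Diag, DocID → Ward lies within Patient2.
Diag, Admit → Ward lies within Patient1.
Every dependency is enforceable on the fragments, so the decomposition is dependency-preserving.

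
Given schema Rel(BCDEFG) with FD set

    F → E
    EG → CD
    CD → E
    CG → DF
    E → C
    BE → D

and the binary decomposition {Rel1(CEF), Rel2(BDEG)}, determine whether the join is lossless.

Common attributes: Rel1 ∩ Rel2 = {E}.
Closure of {E}: E → C applies, adding C. So (E)⁺ = {CE}.
The closure contains neither all of Rel1 = {CEF} nor all of Rel2 = {BDEG}, so the common attributes are not a superkey of either fragment. The join is lossy.

No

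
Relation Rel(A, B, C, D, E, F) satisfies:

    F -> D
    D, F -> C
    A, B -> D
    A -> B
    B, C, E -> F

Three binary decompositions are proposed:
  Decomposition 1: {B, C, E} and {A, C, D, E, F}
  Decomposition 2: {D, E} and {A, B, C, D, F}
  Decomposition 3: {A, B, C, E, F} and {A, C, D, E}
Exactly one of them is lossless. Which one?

Decomposition 3

Decomposition 1: common = {C, E}, closure = {C, E} → lossy.
Decomposition 2: common = {D}, closure = {D} → lossy.
Decomposition 3: common = {A, C, E}, closure = {A, B, C, D, E, F} → lossless.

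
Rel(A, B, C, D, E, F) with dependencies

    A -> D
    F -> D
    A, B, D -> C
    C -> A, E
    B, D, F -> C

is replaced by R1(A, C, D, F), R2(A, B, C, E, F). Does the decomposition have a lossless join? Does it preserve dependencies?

lossless and dependency-preserving

Lossless test: (A, C, F)⁺ = {A, C, D, E, F}, which contains all of one fragment — lossless.
Dependency preservation: A, B, D → C; B, D, F → C are not contained in any single fragment, but the restricted closure of each left-hand side across the fragments still reaches the right-hand side; the remaining FDs each lie inside some fragment. All dependencies are preserved.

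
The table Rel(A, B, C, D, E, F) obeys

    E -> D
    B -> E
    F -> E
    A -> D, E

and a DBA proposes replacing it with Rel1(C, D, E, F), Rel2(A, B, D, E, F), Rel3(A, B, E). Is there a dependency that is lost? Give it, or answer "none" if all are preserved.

none

E → D lies within Rel1.
B → E lies within Rel2.
F → E lies within Rel1.
A → D, E lies within Rel2.
Every dependency is enforceable on the fragments, so the decomposition is dependency-preserving.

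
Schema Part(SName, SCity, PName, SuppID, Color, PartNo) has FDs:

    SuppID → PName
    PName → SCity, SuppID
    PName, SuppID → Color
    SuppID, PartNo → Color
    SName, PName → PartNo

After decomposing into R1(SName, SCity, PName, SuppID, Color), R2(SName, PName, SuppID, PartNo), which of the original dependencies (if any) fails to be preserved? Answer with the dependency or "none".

SuppID → PName lies within R1.
PName → SCity, SuppID lies within R1.
PName, SuppID → Color lies within R1.
SuppID, PartNo → Color: restricted closure across fragments reaches Color.
SName, PName → PartNo lies within R2.
Every dependency is enforceable on the fragments, so the decomposition is dependency-preserving.

none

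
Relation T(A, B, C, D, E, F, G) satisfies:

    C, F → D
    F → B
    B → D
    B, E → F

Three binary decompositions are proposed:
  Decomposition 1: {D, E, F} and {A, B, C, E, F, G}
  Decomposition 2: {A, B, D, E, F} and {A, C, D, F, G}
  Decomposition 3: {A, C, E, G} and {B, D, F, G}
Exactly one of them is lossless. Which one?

Decomposition 1

Decomposition 1: common = {E, F}, closure = {B, D, E, F} → lossless.
Decomposition 2: common = {A, D, F}, closure = {A, B, D, F} → lossy.
Decomposition 3: common = {G}, closure = {G} → lossy.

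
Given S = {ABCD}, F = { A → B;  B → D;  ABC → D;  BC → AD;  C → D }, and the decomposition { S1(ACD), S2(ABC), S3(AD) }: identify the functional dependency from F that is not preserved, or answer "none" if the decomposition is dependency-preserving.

B → D

Check B → D: no single fragment contains all of {BD}, and the restricted closure of {B} across the fragments never reaches {D}.
A → B is preserved.
ABC → D is preserved.
BC → AD is preserved.
C → D is preserved.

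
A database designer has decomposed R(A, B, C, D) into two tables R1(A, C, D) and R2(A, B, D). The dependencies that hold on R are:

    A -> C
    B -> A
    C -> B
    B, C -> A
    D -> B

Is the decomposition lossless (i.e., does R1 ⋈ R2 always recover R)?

Yes

Common attributes: R1 ∩ R2 = {A, D}.
Closure of {A, D}: A → C applies, adding C; C → B applies, adding B. So (A, D)⁺ = {A, B, C, D}.
This closure contains every attribute of R1, so R1 ∩ R2 → R1. The join is lossless.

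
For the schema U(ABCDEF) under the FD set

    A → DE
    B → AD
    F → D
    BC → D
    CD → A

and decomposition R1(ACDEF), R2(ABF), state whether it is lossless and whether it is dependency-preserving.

lossy but dependency-preserving

Lossless test: (AF)⁺ = {ADEF}, which is a superkey of neither fragment — lossy.
Dependency preservation: B → AD; BC → D are not contained in any single fragment, but the restricted closure of each left-hand side across the fragments still reaches the right-hand side; the remaining FDs each lie inside some fragment. All dependencies are preserved.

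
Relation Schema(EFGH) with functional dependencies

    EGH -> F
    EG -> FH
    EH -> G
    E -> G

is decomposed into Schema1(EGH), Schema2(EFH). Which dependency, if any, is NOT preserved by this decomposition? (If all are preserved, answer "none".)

EGH → F: restricted closure across fragments reaches F.
EG → FH: restricted closure across fragments reaches FH.
EH → G lies within Schema1.
E → G lies within Schema1.
Every dependency is enforceable on the fragments, so the decomposition is dependency-preserving.

none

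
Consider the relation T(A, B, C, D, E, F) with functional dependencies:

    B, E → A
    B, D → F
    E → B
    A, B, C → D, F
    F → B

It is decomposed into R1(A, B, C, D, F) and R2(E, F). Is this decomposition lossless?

Common attributes: R1 ∩ R2 = {F}.
Closure of {F}: F → B applies, adding B. So (F)⁺ = {B, F}.
The closure contains neither all of R1 = {A, B, C, D, F} nor all of R2 = {E, F}, so the common attributes are not a superkey of either fragment. The join is lossy.

No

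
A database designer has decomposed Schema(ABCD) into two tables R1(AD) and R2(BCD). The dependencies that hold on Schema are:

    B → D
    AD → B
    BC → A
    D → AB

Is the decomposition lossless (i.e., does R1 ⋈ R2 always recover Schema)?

Common attributes: R1 ∩ R2 = {D}.
Closure of {D}: D → AB applies, adding AB. So (D)⁺ = {ABD}.
This closure contains every attribute of R1, so R1 ∩ R2 → R1. The join is lossless.

Yes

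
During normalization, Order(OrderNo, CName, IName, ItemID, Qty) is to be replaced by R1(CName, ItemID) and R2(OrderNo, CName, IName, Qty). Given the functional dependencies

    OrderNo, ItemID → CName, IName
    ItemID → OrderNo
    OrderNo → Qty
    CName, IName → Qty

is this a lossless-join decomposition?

No

Common attributes: R1 ∩ R2 = {CName}.
No dependency enlarges {CName}, so (CName)⁺ = {CName}.
The closure contains neither all of R1 = {CName, ItemID} nor all of R2 = {OrderNo, CName, IName, Qty}, so the common attributes are not a superkey of either fragment. The join is lossy.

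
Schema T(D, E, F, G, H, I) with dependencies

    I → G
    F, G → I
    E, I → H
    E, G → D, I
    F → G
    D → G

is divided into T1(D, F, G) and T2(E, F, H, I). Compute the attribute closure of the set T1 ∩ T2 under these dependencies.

F, G, I

T1 ∩ T2 = {F}.
F → G applies, adding G
F, G → I applies, adding I
Closure: {F, G, I}.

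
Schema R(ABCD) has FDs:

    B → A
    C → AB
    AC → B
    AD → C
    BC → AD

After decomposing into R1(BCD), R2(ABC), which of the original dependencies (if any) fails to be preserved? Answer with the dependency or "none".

AD → C

Check AD → C: no single fragment contains all of {ACD}, and the restricted closure of {AD} across the fragments never reaches {C}.
B → A is preserved.
C → AB is preserved.
AC → B is preserved.
BC → AD is preserved.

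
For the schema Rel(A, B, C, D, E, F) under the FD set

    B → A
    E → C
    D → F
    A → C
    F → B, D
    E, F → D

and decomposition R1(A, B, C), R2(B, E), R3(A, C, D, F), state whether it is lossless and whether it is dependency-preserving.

Lossless test (chase): Rows 1 and 2 agree on B; apply B→A and equate their A entries. Rows 1 and 2 agree on A; apply A→C and equate their C entries. No row becomes fully distinguished — the join is lossy.
Dependency preservation: the restricted closure of {E} across the fragments never reaches {C}, so E → C cannot be enforced without a join — not preserved.

lossy and not dependency-preserving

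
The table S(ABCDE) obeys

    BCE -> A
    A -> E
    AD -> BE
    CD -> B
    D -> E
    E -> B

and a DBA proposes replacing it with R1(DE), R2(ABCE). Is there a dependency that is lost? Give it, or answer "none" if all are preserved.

BCE → A lies within R2.
A → E lies within R2.
AD → BE: restricted closure across fragments reaches BE.
CD → B: restricted closure across fragments reaches B.
D → E lies within R1.
E → B lies within R2.
Every dependency is enforceable on the fragments, so the decomposition is dependency-preserving.

none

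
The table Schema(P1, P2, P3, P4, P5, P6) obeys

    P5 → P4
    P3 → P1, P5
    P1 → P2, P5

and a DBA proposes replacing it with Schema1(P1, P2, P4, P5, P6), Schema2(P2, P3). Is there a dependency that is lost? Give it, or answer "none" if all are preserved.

Check P3 → P1, P5: no single fragment contains all of {P1, P3, P5}, and the restricted closure of {P3} across the fragments never reaches {P1, P5}.
P5 → P4 is preserved.
P1 → P2, P5 is preserved.

P3 → P1, P5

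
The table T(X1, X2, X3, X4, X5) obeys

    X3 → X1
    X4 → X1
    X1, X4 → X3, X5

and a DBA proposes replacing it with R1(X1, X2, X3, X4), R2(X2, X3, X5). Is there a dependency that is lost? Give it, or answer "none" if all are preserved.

X1, X4 → X3, X5

Check X1, X4 → X3, X5: no single fragment contains all of {X1, X3, X4, X5}, and the restricted closure of {X1, X4} across the fragments never reaches {X3, X5}.
X3 → X1 is preserved.
X4 → X1 is preserved.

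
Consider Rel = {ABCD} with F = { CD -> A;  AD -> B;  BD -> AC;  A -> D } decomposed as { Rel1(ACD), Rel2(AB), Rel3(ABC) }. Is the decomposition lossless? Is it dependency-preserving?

lossless but not dependency-preserving

Lossless test (chase): Rows 1 and 2 agree on A; apply A→D and equate their D entries. Rows 1 and 3 agree on A; apply A→D and equate their D entries. Rows 1 and 2 agree on AD; apply AD→B and equate their B entries. Rows 1 and 2 agree on BD; apply BD→AC and equate their AC entries. Row 1 is now all distinguished symbols — the join is lossless.
Dependency preservation: the restricted closure of {BD} across the fragments never reaches {AC}, so BD → AC cannot be enforced without a join — not preserved.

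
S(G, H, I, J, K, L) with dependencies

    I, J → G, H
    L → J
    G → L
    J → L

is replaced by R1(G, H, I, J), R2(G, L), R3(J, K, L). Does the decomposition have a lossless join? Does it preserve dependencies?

Lossless test (chase): Rows 2 and 3 agree on L; apply L→J and equate their J entries. Rows 1 and 2 agree on G; apply G→L and equate their L entries. No row becomes fully distinguished — the join is lossy.
Dependency preservation: every FD's attributes lie within a single fragment, so each can be enforced locally — preserved.

lossy but dependency-preserving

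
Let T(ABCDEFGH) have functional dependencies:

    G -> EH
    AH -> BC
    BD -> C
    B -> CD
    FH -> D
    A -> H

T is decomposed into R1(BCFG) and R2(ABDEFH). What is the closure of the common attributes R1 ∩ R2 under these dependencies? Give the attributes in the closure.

R1 ∩ R2 = {BF}.
B → CD applies, adding CD
Closure: {BCDF}.

BCDF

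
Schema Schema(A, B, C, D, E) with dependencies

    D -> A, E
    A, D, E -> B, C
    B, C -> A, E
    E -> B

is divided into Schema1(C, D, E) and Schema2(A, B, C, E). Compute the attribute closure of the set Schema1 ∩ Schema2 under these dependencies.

A, B, C, E

Schema1 ∩ Schema2 = {C, E}.
E → B applies, adding B
B, C → A, E applies, adding A
Closure: {A, B, C, E}.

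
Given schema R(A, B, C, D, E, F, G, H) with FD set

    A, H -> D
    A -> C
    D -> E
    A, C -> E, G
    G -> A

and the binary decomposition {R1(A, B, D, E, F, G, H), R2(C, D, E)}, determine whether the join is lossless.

No

Common attributes: R1 ∩ R2 = {D, E}.
No dependency enlarges {D, E}, so (D, E)⁺ = {D, E}.
The closure contains neither all of R1 = {A, B, D, E, F, G, H} nor all of R2 = {C, D, E}, so the common attributes are not a superkey of either fragment. The join is lossy.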